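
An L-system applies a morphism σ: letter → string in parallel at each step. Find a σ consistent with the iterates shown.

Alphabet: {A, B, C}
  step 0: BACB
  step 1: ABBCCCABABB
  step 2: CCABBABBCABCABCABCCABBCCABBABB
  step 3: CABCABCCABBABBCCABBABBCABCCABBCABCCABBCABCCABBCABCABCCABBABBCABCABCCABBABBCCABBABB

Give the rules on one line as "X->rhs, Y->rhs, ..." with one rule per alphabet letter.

  step 2 ⇒ step 3: CCABBABBCABCABCABCCABBCCABBABB ⇒ CAB·CAB·CC·ABB·ABB·CC·ABB·ABB·CAB·CC·ABB·CAB·CC·ABB·CAB·CC·ABB·CAB·CAB·CC·ABB·ABB·CAB·CAB·CC·ABB·ABB·CC·ABB·ABB
    A ↦ CC
    B ↦ ABB
    C ↦ CAB

A->CC, B->ABB, C->CAB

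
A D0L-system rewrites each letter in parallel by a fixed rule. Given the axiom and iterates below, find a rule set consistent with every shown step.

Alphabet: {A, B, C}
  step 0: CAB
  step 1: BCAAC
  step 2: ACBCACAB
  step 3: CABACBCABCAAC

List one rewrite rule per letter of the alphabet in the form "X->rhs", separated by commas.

  step 2 ⇒ step 3: ACBCACAB ⇒ CA·B·AC·B·CA·B·CA·AC
    A ↦ CA
    B ↦ AC
    C ↦ B

A->CA, B->AC, C->B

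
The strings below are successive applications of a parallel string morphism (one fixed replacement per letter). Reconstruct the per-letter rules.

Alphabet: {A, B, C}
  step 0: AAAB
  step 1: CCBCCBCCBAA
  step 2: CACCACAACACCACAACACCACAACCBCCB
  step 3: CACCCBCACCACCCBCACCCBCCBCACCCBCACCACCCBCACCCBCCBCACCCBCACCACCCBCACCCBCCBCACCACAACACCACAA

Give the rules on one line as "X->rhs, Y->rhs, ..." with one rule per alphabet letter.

  step 2 ⇒ step 3: CACCACAACACCACAACACCACAACCBCCB ⇒ CAC·CCB·CAC·CAC·CCB·CAC·CCB·CCB·CAC·CCB·CAC·CAC·CCB·CAC·CCB·CCB·CAC·CCB·CAC·CAC·CCB·CAC·CCB·CCB·CAC·CAC·AA·CAC·CAC·AA
    A ↦ CCB
    B ↦ AA
    C ↦ CAC

A->CCB, B->AA, C->CAC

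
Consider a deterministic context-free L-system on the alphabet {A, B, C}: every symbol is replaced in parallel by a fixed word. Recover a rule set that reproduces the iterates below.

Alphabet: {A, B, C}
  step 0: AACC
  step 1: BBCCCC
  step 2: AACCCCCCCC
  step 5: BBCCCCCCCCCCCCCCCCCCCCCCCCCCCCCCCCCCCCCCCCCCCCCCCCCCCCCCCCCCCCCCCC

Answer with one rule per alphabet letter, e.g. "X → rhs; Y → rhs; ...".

  step 1 ⇒ step 2: BBCCCC ⇒ A·A·CC·CC·CC·CC
    B ↦ A
    C ↦ CC
  step 0 ⇒ step 1: AACC ⇒ B·B·CC·CC
    A ↦ B

A->B, B->A, C->CC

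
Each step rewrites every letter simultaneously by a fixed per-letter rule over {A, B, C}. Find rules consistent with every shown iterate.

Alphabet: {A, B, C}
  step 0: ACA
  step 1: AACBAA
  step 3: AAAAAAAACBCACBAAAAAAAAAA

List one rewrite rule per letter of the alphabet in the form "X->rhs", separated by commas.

A->AA, B->CA, C->CB

  step 0 ⇒ step 1: ACA ⇒ AA·CB·AA
    A ↦ AA
    C ↦ CB
    B ↦ CA  (constrained at step 1)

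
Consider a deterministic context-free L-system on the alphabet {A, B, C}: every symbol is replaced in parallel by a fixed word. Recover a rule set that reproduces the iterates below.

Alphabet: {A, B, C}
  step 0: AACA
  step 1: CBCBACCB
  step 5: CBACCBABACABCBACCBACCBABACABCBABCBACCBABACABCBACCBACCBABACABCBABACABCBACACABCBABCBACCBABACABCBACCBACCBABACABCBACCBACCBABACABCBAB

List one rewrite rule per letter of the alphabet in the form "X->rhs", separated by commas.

  step 0 ⇒ step 1: AACA ⇒ CB·CB·AC·CB
    A ↦ CB
    C ↦ AC
    B ↦ AB  (constrained at step 1)

A->CB, B->AB, C->AC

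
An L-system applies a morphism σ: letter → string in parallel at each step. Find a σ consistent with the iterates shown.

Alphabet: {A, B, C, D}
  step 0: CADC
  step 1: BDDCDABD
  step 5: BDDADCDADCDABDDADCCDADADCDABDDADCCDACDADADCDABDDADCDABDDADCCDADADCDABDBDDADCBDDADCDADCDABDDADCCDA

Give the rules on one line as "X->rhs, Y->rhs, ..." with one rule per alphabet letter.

A->DC, B->C, C->BD, D->DA

  step 0 ⇒ step 1: CADC ⇒ BD·DC·DA·BD
    A ↦ DC
    C ↦ BD
    D ↦ DA
    B ↦ C  (constrained at step 1)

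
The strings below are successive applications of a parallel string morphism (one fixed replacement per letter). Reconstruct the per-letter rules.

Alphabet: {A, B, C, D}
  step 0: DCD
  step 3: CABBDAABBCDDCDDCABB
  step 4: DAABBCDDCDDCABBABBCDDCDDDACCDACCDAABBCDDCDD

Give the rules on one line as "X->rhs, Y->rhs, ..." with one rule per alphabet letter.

A->ABB, B->CDD, C->DA, D->C

  step 3 ⇒ step 4: CABBDAABBCDDCDDCABB ⇒ DA·ABB·CDD·CDD·C·ABB·ABB·CDD·CDD·DA·C·C·DA·C·C·DA·ABB·CDD·CDD
    A ↦ ABB
    B ↦ CDD
    C ↦ DA
    D ↦ C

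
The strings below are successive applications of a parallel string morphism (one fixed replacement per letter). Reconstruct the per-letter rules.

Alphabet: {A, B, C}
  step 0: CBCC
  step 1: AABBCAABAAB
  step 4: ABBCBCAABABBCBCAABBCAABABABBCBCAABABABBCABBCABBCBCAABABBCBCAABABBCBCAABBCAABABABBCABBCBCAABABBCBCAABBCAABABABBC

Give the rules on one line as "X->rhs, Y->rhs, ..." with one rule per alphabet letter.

  step 0 ⇒ step 1: CBCC ⇒ AAB·BC·AAB·AAB
    B ↦ BC
    C ↦ AAB
    A ↦ AB  (constrained at step 1)

A->AB, B->BC, C->AAB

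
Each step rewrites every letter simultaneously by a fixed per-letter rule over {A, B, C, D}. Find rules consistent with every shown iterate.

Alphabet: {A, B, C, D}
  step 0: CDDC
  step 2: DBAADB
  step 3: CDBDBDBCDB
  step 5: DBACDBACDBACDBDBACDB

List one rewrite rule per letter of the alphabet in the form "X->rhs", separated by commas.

  step 2 ⇒ step 3: DBAADB ⇒ C·DB·DB·DB·C·DB
    A ↦ DB
    B ↦ DB
    D ↦ C
    C ↦ A  (constrained at step 0)

A->DB, B->DB, C->A, D->C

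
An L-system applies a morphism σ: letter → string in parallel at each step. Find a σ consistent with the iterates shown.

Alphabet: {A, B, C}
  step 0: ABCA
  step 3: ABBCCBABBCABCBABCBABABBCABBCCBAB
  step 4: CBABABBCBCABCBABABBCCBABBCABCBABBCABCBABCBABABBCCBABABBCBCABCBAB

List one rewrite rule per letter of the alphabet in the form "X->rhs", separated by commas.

  step 3 ⇒ step 4: ABBCCBABBCABCBABCBABABBCABBCCBAB ⇒ CB·AB·AB·BC·BC·AB·CB·AB·AB·BC·CB·AB·BC·AB·CB·AB·BC·AB·CB·AB·CB·AB·AB·BC·CB·AB·AB·BC·BC·AB·CB·AB
    A ↦ CB
    B ↦ AB
    C ↦ BC

A->CB, B->AB, C->BC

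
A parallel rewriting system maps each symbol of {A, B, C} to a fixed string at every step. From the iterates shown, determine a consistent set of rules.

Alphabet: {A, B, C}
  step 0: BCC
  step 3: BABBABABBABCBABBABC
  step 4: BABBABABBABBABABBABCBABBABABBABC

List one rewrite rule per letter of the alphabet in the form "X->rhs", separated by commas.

A->B, B->BA, C->BC

  step 3 ⇒ step 4: BABBABABBABCBABBABC ⇒ BA·B·BA·BA·B·BA·B·BA·BA·B·BA·BC·BA·B·BA·BA·B·BA·BC
    A ↦ B
    B ↦ BA
    C ↦ BC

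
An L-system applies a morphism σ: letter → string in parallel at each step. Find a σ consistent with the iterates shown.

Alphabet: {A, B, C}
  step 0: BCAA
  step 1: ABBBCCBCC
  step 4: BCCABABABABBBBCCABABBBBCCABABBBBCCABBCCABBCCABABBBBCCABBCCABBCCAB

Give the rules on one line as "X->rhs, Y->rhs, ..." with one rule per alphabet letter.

  step 0 ⇒ step 1: BCAA ⇒ AB·B·BCC·BCC
    A ↦ BCC
    B ↦ AB
    C ↦ B

A->BCC, B->AB, C->B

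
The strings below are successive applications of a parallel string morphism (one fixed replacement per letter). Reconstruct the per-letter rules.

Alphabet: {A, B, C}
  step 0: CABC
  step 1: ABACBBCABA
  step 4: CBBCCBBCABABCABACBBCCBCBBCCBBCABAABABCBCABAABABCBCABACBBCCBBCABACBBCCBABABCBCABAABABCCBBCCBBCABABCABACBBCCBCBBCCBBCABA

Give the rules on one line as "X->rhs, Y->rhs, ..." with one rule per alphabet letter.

A->CB, B->BC, C->ABA

  step 0 ⇒ step 1: CABC ⇒ ABA·CB·BC·ABA
    A ↦ CB
    B ↦ BC
    C ↦ ABA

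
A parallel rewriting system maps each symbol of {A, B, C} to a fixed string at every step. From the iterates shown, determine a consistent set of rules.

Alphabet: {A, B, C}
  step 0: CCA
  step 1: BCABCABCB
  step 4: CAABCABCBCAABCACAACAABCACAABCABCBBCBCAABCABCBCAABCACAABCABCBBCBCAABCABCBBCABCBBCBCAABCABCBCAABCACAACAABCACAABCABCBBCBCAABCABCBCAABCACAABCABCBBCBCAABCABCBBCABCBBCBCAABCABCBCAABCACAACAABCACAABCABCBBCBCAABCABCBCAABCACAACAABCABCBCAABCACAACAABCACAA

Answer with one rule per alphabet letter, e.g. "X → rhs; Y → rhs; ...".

A->BCB, B->CAA, C->BCA

  step 0 ⇒ step 1: CCA ⇒ BCA·BCA·BCB
    A ↦ BCB
    C ↦ BCA
    B ↦ CAA  (constrained at step 1)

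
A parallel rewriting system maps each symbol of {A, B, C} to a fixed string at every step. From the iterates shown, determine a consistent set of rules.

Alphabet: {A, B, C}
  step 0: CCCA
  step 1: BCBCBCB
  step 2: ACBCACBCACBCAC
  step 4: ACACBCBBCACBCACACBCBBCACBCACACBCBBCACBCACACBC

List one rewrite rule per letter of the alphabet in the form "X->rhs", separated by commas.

A->B, B->AC, C->BC

  step 1 ⇒ step 2: BCBCBCB ⇒ AC·BC·AC·BC·AC·BC·AC
    B ↦ AC
    C ↦ BC
  step 0 ⇒ step 1: CCCA ⇒ BC·BC·BC·B
    A ↦ B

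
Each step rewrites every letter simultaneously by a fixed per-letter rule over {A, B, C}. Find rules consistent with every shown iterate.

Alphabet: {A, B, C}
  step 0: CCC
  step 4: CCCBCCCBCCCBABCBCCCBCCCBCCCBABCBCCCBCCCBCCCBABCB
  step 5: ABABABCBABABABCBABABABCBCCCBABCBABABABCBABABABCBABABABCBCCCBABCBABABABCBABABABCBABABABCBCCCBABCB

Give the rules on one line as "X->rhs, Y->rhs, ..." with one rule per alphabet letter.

A->CC, B->CB, C->AB

  step 4 ⇒ step 5: CCCBCCCBCCCBABCBCCCBCCCBCCCBABCBCCCBCCCBCCCBABCB ⇒ AB·AB·AB·CB·AB·AB·AB·CB·AB·AB·AB·CB·CC·CB·AB·CB·AB·AB·AB·CB·AB·AB·AB·CB·AB·AB·AB·CB·CC·CB·AB·CB·AB·AB·AB·CB·AB·AB·AB·CB·AB·AB·AB·CB·CC·CB·AB·CB
    A ↦ CC
    B ↦ CB
    C ↦ AB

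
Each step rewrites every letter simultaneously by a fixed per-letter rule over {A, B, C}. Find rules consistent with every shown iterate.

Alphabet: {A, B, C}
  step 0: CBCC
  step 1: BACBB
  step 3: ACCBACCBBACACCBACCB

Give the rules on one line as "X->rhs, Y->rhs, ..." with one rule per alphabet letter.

  step 0 ⇒ step 1: CBCC ⇒ B·AC·B·B
    B ↦ AC
    C ↦ B
    A ↦ ACC  (constrained at step 1)

A->ACC, B->AC, C->B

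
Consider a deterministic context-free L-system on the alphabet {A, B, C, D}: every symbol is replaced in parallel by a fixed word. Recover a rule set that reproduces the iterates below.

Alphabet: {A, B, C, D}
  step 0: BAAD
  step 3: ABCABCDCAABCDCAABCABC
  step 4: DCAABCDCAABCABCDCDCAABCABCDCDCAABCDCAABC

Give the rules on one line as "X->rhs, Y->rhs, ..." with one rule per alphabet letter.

A->DC, B->AA, C->BC, D->A

  step 3 ⇒ step 4: ABCABCDCAABCDCAABCABC ⇒ DC·AA·BC·DC·AA·BC·A·BC·DC·DC·AA·BC·A·BC·DC·DC·AA·BC·DC·AA·BC
    A ↦ DC
    B ↦ AA
    C ↦ BC
    D ↦ A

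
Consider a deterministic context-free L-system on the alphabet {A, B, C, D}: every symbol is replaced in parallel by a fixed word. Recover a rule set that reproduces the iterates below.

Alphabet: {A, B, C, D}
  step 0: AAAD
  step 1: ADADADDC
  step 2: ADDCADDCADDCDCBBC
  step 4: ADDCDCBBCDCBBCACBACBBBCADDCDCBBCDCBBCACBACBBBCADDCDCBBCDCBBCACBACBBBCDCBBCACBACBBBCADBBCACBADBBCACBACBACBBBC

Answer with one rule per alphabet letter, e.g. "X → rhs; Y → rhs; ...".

  step 1 ⇒ step 2: ADADADDC ⇒ AD·DC·AD·DC·AD·DC·DC·BBC
    A ↦ AD
    C ↦ BBC
    D ↦ DC
    B ↦ ACB  (constrained at step 2)

A->AD, B->ACB, C->BBC, D->DC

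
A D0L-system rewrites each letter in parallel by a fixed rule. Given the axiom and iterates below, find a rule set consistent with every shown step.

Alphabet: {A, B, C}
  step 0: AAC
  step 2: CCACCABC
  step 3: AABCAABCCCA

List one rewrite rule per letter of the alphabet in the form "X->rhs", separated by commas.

  step 2 ⇒ step 3: CCACCABC ⇒ A·A·BC·A·A·BC·CC·A
    A ↦ BC
    B ↦ CC
    C ↦ A

A->BC, B->CC, C->A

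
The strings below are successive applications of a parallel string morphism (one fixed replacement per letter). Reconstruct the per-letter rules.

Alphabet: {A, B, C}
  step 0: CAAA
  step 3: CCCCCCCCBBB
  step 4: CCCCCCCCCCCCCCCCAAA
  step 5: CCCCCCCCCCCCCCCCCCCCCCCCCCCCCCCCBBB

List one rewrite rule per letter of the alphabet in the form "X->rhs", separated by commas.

  step 4 ⇒ step 5: CCCCCCCCCCCCCCCCAAA ⇒ CC·CC·CC·CC·CC·CC·CC·CC·CC·CC·CC·CC·CC·CC·CC·CC·B·B·B
    A ↦ B
    C ↦ CC
  step 3 ⇒ step 4: CCCCCCCCBBB ⇒ CC·CC·CC·CC·CC·CC·CC·CC·A·A·A
    B ↦ A

A->B, B->A, C->CC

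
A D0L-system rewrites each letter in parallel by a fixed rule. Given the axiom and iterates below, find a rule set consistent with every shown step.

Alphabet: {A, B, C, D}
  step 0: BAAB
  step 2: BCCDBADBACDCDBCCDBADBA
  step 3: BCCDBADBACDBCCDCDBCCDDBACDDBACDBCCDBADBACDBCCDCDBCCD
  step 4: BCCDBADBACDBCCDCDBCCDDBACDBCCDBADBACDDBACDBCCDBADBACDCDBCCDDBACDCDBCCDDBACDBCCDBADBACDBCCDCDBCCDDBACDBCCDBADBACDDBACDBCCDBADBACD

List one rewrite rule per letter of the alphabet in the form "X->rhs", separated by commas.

A->D, B->BCC, C->DBA, D->CD

  step 3 ⇒ step 4: BCCDBADBACDBCCDCDBCCDDBACDDBACDBCCDBADBACDBCCDCDBCCD ⇒ BCC·DBA·DBA·CD·BCC·D·CD·BCC·D·DBA·CD·BCC·DBA·DBA·CD·DBA·CD·BCC·DBA·DBA·CD·CD·BCC·D·DBA·CD·CD·BCC·D·DBA·CD·BCC·DBA·DBA·CD·BCC·D·CD·BCC·D·DBA·CD·BCC·DBA·DBA·CD·DBA·CD·BCC·DBA·DBA·CD
    A ↦ D
    B ↦ BCC
    C ↦ DBA
    D ↦ CD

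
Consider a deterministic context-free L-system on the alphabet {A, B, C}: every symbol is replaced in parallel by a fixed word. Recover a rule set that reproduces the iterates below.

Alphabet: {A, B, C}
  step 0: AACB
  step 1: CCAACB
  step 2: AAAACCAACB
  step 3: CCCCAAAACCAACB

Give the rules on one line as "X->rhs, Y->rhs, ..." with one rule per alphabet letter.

  step 2 ⇒ step 3: AAAACCAACB ⇒ C·C·C·C·AA·AA·C·C·AA·CB
    A ↦ C
    B ↦ CB
    C ↦ AA

A->C, B->CB, C->AA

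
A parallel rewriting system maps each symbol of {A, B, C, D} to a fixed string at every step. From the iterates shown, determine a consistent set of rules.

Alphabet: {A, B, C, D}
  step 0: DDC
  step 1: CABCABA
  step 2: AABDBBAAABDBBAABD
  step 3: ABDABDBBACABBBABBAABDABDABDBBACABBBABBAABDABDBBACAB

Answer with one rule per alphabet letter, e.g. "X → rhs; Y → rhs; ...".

A->ABD, B->BBA, C->A, D->CAB

  step 2 ⇒ step 3: AABDBBAAABDBBAABD ⇒ ABD·ABD·BBA·CAB·BBA·BBA·ABD·ABD·ABD·BBA·CAB·BBA·BBA·ABD·ABD·BBA·CAB
    A ↦ ABD
    B ↦ BBA
    D ↦ CAB
  step 0 ⇒ step 1: DDC ⇒ CAB·CAB·A
    C ↦ A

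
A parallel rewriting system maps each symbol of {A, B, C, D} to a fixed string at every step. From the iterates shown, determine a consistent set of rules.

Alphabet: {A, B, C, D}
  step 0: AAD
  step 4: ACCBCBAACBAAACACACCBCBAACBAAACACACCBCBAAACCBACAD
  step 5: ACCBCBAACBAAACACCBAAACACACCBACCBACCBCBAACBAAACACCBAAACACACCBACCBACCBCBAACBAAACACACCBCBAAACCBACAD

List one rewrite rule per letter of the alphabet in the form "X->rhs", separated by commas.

  step 4 ⇒ step 5: ACCBCBAACBAAACACACCBCBAACBAAACACACCBCBAAACCBACAD ⇒ AC·CB·CB·AA·CB·AA·AC·AC·CB·AA·AC·AC·AC·CB·AC·CB·AC·CB·CB·AA·CB·AA·AC·AC·CB·AA·AC·AC·AC·CB·AC·CB·AC·CB·CB·AA·CB·AA·AC·AC·AC·CB·CB·AA·AC·CB·AC·AD
    A ↦ AC
    B ↦ AA
    C ↦ CB
    D ↦ AD

A->AC, B->AA, C->CB, D->AD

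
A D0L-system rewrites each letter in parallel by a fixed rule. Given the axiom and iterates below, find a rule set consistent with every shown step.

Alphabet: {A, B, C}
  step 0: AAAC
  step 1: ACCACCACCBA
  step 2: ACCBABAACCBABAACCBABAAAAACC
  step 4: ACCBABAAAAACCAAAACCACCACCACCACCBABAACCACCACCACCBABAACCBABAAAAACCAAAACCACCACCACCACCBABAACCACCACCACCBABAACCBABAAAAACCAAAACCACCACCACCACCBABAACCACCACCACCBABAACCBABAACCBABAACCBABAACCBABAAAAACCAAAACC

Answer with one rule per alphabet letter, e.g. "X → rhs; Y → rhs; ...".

  step 1 ⇒ step 2: ACCACCACCBA ⇒ ACC·BA·BA·ACC·BA·BA·ACC·BA·BA·AAA·ACC
    A ↦ ACC
    B ↦ AAA
    C ↦ BA

A->ACC, B->AAA, C->BA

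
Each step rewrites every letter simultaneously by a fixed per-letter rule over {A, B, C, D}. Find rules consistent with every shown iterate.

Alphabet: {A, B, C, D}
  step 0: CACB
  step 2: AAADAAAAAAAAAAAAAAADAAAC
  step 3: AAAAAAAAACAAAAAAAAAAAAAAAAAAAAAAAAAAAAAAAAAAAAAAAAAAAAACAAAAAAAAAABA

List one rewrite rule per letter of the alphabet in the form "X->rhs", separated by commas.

  step 2 ⇒ step 3: AAADAAAAAAAAAAAAAAADAAAC ⇒ AAA·AAA·AAA·C·AAA·AAA·AAA·AAA·AAA·AAA·AAA·AAA·AAA·AAA·AAA·AAA·AAA·AAA·AAA·C·AAA·AAA·AAA·ABA
    A ↦ AAA
    C ↦ ABA
    D ↦ C
    B ↦ D  (constrained at step 0)

A->AAA, B->D, C->ABA, D->C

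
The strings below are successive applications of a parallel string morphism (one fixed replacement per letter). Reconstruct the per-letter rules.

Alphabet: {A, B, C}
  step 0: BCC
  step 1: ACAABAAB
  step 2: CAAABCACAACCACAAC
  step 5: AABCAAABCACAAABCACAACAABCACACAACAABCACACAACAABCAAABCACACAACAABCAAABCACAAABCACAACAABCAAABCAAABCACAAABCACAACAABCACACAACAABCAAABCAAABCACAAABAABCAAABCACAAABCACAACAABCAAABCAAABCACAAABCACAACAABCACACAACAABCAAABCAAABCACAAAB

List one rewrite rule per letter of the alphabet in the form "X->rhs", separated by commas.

A->CA, B->AC, C->AAB

  step 1 ⇒ step 2: ACAABAAB ⇒ CA·AAB·CA·CA·AC·CA·CA·AC
    A ↦ CA
    B ↦ AC
    C ↦ AAB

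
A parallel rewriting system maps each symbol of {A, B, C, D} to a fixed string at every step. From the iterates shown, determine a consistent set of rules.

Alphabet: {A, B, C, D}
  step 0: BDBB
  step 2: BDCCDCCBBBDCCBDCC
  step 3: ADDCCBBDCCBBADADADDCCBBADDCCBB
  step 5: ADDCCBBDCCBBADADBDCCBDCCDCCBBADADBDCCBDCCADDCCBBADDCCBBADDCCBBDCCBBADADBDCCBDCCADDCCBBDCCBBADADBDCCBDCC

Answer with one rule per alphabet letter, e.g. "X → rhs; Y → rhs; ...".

A->B, B->AD, C->B, D->DCC

  step 2 ⇒ step 3: BDCCDCCBBBDCCBDCC ⇒ AD·DCC·B·B·DCC·B·B·AD·AD·AD·DCC·B·B·AD·DCC·B·B
    B ↦ AD
    C ↦ B
    D ↦ DCC
    A ↦ B  (constrained at step 3)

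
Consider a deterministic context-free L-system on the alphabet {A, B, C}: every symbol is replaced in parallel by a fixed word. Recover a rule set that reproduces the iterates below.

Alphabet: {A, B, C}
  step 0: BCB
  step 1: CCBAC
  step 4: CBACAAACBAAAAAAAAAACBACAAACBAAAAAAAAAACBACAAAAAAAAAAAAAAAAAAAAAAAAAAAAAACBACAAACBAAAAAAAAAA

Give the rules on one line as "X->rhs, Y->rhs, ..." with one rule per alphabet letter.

  step 0 ⇒ step 1: BCB ⇒ C·CBA·C
    B ↦ C
    C ↦ CBA
    A ↦ AAA  (constrained at step 1)

A->AAA, B->C, C->CBA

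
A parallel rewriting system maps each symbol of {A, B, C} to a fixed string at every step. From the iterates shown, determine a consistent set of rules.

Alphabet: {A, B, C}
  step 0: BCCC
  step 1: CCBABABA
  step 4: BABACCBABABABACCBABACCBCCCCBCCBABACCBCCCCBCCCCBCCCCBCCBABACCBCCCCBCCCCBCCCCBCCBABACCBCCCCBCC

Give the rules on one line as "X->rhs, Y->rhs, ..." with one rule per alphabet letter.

  step 0 ⇒ step 1: BCCC ⇒ CC·BA·BA·BA
    B ↦ CC
    C ↦ BA
    A ↦ BCC  (constrained at step 1)

A->BCC, B->CC, C->BA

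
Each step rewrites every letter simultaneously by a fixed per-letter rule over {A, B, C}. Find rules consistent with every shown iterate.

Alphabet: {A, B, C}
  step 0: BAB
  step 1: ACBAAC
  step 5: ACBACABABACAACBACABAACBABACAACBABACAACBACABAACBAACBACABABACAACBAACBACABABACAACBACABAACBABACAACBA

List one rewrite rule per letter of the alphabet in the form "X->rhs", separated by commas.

  step 0 ⇒ step 1: BAB ⇒ AC·BA·AC
    A ↦ BA
    B ↦ AC
    C ↦ CA  (constrained at step 1)

A->BA, B->AC, C->CA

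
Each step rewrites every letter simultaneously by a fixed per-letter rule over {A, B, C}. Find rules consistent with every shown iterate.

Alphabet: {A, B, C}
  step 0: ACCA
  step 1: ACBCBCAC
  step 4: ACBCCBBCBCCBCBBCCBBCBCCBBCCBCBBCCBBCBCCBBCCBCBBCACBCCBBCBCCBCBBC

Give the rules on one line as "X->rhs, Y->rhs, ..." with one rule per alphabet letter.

  step 0 ⇒ step 1: ACCA ⇒ AC·BC·BC·AC
    A ↦ AC
    C ↦ BC
    B ↦ CB  (constrained at step 1)

A->AC, B->CB, C->BC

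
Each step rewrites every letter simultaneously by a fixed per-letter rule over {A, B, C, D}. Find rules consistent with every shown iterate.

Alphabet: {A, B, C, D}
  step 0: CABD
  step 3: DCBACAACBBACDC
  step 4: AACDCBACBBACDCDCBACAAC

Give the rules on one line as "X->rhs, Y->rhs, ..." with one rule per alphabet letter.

  step 3 ⇒ step 4: DCBACAACBBACDC ⇒ A·AC·DC·B·AC·B·B·AC·DC·DC·B·AC·A·AC
    A ↦ B
    B ↦ DC
    C ↦ AC
    D ↦ A

A->B, B->DC, C->AC, D->A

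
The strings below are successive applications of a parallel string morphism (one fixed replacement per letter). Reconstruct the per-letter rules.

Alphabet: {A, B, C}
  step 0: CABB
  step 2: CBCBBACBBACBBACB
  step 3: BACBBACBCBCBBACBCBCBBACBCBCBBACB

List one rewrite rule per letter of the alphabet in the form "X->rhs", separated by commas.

  step 2 ⇒ step 3: CBCBBACBBACBBACB ⇒ BA·CB·BA·CB·CB·CB·BA·CB·CB·CB·BA·CB·CB·CB·BA·CB
    A ↦ CB
    B ↦ CB
    C ↦ BA

A->CB, B->CB, C->BA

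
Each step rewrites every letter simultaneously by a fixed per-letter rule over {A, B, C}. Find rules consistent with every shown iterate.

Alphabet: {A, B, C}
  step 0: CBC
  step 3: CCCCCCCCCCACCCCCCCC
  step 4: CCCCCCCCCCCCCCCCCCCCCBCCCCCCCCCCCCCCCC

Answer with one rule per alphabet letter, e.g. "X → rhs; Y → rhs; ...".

  step 3 ⇒ step 4: CCCCCCCCCCACCCCCCCC ⇒ CC·CC·CC·CC·CC·CC·CC·CC·CC·CC·CB·CC·CC·CC·CC·CC·CC·CC·CC
    A ↦ CB
    C ↦ CC
    B ↦ A  (constrained at step 0)

A->CB, B->A, C->CC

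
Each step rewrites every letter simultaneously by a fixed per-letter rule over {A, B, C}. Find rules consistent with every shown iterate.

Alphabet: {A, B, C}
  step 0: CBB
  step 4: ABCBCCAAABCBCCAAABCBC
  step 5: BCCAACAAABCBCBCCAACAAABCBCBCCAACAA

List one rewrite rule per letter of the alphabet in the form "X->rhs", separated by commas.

  step 4 ⇒ step 5: ABCBCCAAABCBCCAAABCBC ⇒ BC·CA·A·CA·A·A·BC·BC·BC·CA·A·CA·A·A·BC·BC·BC·CA·A·CA·A
    A ↦ BC
    B ↦ CA
    C ↦ A

A->BC, B->CA, C->A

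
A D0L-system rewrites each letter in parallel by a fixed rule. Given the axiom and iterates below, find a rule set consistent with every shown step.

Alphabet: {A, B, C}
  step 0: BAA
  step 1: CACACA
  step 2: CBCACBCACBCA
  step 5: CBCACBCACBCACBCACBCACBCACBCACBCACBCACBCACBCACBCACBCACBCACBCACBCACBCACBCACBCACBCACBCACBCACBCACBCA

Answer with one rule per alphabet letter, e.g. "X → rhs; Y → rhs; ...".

A->CA, B->CA, C->CB

  step 1 ⇒ step 2: CACACA ⇒ CB·CA·CB·CA·CB·CA
    A ↦ CA
    C ↦ CB
  step 0 ⇒ step 1: BAA ⇒ CA·CA·CA
    B ↦ CA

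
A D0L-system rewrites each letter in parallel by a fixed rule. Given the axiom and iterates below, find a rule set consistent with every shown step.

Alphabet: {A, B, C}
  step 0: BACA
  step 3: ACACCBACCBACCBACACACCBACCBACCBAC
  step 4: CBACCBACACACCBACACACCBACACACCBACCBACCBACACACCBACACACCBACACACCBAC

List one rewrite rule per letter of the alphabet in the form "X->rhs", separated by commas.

  step 3 ⇒ step 4: ACACCBACCBACCBACACACCBACCBACCBAC ⇒ CB·AC·CB·AC·AC·AC·CB·AC·AC·AC·CB·AC·AC·AC·CB·AC·CB·AC·CB·AC·AC·AC·CB·AC·AC·AC·CB·AC·AC·AC·CB·AC
    A ↦ CB
    B ↦ AC
    C ↦ AC

A->CB, B->AC, C->AC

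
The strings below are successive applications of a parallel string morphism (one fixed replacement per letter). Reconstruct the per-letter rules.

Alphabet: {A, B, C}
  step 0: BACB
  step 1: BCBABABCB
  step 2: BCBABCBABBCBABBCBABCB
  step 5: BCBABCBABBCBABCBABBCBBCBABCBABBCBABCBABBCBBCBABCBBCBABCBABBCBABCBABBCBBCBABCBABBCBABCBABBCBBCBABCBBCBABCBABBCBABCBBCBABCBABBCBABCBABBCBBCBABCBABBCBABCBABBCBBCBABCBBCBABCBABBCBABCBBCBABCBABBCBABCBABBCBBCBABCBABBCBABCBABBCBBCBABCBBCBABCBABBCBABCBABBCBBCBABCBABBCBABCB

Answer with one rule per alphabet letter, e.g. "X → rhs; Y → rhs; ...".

  step 1 ⇒ step 2: BCBABABCB ⇒ BCB·A·BCB·AB·BCB·AB·BCB·A·BCB
    A ↦ AB
    B ↦ BCB
    C ↦ A

A->AB, B->BCB, C->A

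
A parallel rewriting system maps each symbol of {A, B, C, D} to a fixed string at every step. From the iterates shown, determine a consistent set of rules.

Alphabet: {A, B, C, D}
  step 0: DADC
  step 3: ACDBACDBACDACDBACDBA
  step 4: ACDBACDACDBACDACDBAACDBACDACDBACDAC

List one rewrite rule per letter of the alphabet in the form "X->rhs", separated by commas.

A->AC, B->CD, C->DB, D->A

  step 3 ⇒ step 4: ACDBACDBACDACDBACDBA ⇒ AC·DB·A·CD·AC·DB·A·CD·AC·DB·A·AC·DB·A·CD·AC·DB·A·CD·AC
    A ↦ AC
    B ↦ CD
    C ↦ DB
    D ↦ A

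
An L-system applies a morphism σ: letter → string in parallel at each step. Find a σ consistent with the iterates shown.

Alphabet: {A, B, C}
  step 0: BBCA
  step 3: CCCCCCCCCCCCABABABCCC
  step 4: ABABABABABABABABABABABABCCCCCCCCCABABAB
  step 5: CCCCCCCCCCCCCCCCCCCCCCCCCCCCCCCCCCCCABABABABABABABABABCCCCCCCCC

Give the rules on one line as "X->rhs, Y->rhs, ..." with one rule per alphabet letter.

A->C, B->CC, C->AB

  step 4 ⇒ step 5: ABABABABABABABABABABABABCCCCCCCCCABABAB ⇒ C·CC·C·CC·C·CC·C·CC·C·CC·C·CC·C·CC·C·CC·C·CC·C·CC·C·CC·C·CC·AB·AB·AB·AB·AB·AB·AB·AB·AB·C·CC·C·CC·C·CC
    A ↦ C
    B ↦ CC
    C ↦ AB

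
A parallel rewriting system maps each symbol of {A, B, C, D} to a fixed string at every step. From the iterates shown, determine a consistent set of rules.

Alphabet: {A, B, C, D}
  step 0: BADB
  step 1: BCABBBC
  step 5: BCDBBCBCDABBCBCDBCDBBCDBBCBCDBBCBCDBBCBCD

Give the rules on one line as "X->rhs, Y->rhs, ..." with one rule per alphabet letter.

A->AB, B->BC, C->D, D->B

  step 0 ⇒ step 1: BADB ⇒ BC·AB·B·BC
    A ↦ AB
    B ↦ BC
    D ↦ B
    C ↦ D  (constrained at step 1)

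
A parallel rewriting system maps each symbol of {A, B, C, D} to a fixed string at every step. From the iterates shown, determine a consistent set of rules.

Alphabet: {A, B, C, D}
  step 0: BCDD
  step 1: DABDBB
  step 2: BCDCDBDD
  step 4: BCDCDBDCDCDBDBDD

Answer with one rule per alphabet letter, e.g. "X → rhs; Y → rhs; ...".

A->CDC, B->D, C->ABD, D->B

  step 1 ⇒ step 2: DABDBB ⇒ B·CDC·D·B·D·D
    A ↦ CDC
    B ↦ D
    D ↦ B
  step 0 ⇒ step 1: BCDD ⇒ D·ABD·B·B
    C ↦ ABD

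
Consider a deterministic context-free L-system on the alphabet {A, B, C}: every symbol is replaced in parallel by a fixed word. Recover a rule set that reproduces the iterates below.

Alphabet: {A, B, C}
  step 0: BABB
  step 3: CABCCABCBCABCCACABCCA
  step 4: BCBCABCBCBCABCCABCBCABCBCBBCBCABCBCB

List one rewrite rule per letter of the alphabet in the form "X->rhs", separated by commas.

  step 3 ⇒ step 4: CABCCABCBCABCCACABCCA ⇒ BC·B·CA·BC·BC·B·CA·BC·CA·BC·B·CA·BC·BC·B·BC·B·CA·BC·BC·B
    A ↦ B
    B ↦ CA
    C ↦ BC

A->B, B->CA, C->BC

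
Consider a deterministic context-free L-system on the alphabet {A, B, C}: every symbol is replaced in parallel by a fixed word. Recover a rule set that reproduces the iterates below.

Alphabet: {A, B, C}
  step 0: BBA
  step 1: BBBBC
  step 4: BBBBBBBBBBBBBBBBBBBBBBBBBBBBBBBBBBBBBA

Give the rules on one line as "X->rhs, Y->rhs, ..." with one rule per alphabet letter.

  step 0 ⇒ step 1: BBA ⇒ BB·BB·C
    A ↦ C
    B ↦ BB
    C ↦ BA  (constrained at step 1)

A->C, B->BB, C->BA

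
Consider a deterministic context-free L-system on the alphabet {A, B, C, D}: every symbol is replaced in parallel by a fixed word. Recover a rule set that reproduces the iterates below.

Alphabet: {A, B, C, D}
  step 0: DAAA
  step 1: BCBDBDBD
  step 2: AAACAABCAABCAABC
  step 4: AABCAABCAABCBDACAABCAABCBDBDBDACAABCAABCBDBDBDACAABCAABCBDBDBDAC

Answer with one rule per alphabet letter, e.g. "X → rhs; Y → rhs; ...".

  step 1 ⇒ step 2: BCBDBDBD ⇒ AA·AC·AA·BC·AA·BC·AA·BC
    B ↦ AA
    C ↦ AC
    D ↦ BC
  step 0 ⇒ step 1: DAAA ⇒ BC·BD·BD·BD
    A ↦ BD

A->BD, B->AA, C->AC, D->BC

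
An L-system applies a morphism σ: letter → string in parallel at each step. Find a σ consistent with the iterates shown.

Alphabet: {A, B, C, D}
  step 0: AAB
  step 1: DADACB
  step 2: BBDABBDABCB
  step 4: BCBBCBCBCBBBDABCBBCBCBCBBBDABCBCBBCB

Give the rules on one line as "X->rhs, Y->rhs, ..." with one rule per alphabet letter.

  step 1 ⇒ step 2: DADACB ⇒ BB·DA·BB·DA·B·CB
    A ↦ DA
    B ↦ CB
    C ↦ B
    D ↦ BB

A->DA, B->CB, C->B, D->BB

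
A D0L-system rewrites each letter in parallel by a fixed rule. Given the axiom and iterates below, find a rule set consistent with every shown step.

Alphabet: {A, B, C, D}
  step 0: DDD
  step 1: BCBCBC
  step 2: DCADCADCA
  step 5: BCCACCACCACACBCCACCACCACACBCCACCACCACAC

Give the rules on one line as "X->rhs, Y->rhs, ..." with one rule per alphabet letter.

  step 1 ⇒ step 2: BCBCBC ⇒ D·CA·D·CA·D·CA
    B ↦ D
    C ↦ CA
    A ↦ C  (constrained at step 2)
  step 0 ⇒ step 1: DDD ⇒ BC·BC·BC
    D ↦ BC

A->C, B->D, C->CA, D->BC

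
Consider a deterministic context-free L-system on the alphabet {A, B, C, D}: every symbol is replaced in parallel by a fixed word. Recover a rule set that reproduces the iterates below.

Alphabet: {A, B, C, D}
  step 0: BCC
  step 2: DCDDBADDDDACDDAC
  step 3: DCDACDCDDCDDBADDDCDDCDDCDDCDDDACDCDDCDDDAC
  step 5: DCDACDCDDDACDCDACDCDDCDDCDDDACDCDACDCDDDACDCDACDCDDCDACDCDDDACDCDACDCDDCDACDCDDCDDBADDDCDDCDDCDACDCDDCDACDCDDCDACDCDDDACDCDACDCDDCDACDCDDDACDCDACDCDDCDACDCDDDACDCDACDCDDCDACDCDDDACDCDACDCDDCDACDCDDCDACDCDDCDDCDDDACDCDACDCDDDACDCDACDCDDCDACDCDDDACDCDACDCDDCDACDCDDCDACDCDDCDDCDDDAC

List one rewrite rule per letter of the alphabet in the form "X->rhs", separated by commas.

A->DD, B->DBA, C->AC, D->DCD

  step 2 ⇒ step 3: DCDDBADDDDACDDAC ⇒ DCD·AC·DCD·DCD·DBA·DD·DCD·DCD·DCD·DCD·DD·AC·DCD·DCD·DD·AC
    A ↦ DD
    B ↦ DBA
    C ↦ AC
    D ↦ DCD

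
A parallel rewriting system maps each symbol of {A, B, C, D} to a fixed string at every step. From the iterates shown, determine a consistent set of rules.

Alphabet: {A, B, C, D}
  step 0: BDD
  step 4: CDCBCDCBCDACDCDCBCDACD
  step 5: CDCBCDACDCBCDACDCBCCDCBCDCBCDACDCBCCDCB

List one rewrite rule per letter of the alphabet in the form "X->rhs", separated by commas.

A->C, B->A, C->CD, D->CB

  step 4 ⇒ step 5: CDCBCDCBCDACDCDCBCDACD ⇒ CD·CB·CD·A·CD·CB·CD·A·CD·CB·C·CD·CB·CD·CB·CD·A·CD·CB·C·CD·CB
    A ↦ C
    B ↦ A
    C ↦ CD
    D ↦ CB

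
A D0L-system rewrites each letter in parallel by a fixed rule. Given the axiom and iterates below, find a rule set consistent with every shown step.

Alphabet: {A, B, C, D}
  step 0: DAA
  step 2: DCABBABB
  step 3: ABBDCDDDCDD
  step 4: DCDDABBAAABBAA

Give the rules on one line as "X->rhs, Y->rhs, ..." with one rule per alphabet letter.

A->DC, B->D, C->BB, D->A

  step 3 ⇒ step 4: ABBDCDDDCDD ⇒ DC·D·D·A·BB·A·A·A·BB·A·A
    A ↦ DC
    B ↦ D
    C ↦ BB
    D ↦ A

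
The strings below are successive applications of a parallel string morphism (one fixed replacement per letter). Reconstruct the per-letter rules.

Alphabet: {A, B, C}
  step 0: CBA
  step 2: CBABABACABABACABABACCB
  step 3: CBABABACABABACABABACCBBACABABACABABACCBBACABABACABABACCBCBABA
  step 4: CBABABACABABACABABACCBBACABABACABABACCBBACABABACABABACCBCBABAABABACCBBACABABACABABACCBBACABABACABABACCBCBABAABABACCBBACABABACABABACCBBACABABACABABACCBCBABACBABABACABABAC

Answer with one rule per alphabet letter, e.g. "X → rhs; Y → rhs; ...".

A->BAC, B->ABA, C->CB

  step 3 ⇒ step 4: CBABABACABABACABABACCBBACABABACABABACCBBACABABACABABACCBCBABA ⇒ CB·ABA·BAC·ABA·BAC·ABA·BAC·CB·BAC·ABA·BAC·ABA·BAC·CB·BAC·ABA·BAC·ABA·BAC·CB·CB·ABA·ABA·BAC·CB·BAC·ABA·BAC·ABA·BAC·CB·BAC·ABA·BAC·ABA·BAC·CB·CB·ABA·ABA·BAC·CB·BAC·ABA·BAC·ABA·BAC·CB·BAC·ABA·BAC·ABA·BAC·CB·CB·ABA·CB·ABA·BAC·ABA·BAC
    A ↦ BAC
    B ↦ ABA
    C ↦ CB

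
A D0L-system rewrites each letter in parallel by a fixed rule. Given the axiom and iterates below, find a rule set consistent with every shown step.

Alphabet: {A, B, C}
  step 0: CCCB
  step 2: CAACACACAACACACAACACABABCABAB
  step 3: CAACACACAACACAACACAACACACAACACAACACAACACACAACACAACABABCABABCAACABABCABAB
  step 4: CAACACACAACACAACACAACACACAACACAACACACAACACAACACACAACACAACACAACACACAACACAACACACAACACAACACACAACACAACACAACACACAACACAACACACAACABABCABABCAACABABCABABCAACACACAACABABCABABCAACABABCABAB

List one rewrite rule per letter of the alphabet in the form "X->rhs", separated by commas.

A->CA, B->BAB, C->CAA

  step 3 ⇒ step 4: CAACACACAACACAACACAACACACAACACAACACAACACACAACACAACABABCABABCAACABABCABAB ⇒ CAA·CA·CA·CAA·CA·CAA·CA·CAA·CA·CA·CAA·CA·CAA·CA·CA·CAA·CA·CAA·CA·CA·CAA·CA·CAA·CA·CAA·CA·CA·CAA·CA·CAA·CA·CA·CAA·CA·CAA·CA·CA·CAA·CA·CAA·CA·CAA·CA·CA·CAA·CA·CAA·CA·CA·CAA·CA·BAB·CA·BAB·CAA·CA·BAB·CA·BAB·CAA·CA·CA·CAA·CA·BAB·CA·BAB·CAA·CA·BAB·CA·BAB
    A ↦ CA
    B ↦ BAB
    C ↦ CAA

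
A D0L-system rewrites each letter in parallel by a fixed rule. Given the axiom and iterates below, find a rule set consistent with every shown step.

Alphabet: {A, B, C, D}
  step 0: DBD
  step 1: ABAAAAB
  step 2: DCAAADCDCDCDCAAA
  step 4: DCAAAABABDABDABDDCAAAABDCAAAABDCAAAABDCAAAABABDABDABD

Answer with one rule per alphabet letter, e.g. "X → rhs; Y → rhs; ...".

A->DC, B->AAA, C->D, D->AB

  step 1 ⇒ step 2: ABAAAAB ⇒ DC·AAA·DC·DC·DC·DC·AAA
    A ↦ DC
    B ↦ AAA
    C ↦ D  (constrained at step 2)
  step 0 ⇒ step 1: DBD ⇒ AB·AAA·AB
    D ↦ AB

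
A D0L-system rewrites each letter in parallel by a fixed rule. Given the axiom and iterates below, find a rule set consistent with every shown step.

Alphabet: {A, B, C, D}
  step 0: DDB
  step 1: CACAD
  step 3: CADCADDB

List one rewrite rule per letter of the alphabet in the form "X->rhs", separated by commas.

A->B, B->D, C->D, D->CA

  step 0 ⇒ step 1: DDB ⇒ CA·CA·D
    B ↦ D
    D ↦ CA
    A ↦ B  (constrained at step 1)
    C ↦ D  (constrained at step 1)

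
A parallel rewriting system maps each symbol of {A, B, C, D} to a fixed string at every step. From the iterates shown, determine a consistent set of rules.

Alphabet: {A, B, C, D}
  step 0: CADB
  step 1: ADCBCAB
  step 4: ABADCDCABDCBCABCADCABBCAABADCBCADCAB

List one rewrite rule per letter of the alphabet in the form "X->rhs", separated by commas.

A->DC, B->AB, C->A, D->BC

  step 0 ⇒ step 1: CADB ⇒ A·DC·BC·AB
    A ↦ DC
    B ↦ AB
    C ↦ A
    D ↦ BC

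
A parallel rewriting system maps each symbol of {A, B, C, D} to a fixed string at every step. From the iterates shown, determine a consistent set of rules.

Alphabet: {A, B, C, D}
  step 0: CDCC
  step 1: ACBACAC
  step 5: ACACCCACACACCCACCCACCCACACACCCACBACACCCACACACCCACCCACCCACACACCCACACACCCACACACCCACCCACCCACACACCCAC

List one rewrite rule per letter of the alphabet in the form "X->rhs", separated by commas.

A->CC, B->D, C->AC, D->B

  step 0 ⇒ step 1: CDCC ⇒ AC·B·AC·AC
    C ↦ AC
    D ↦ B
    A ↦ CC  (constrained at step 1)
    B ↦ D  (constrained at step 1)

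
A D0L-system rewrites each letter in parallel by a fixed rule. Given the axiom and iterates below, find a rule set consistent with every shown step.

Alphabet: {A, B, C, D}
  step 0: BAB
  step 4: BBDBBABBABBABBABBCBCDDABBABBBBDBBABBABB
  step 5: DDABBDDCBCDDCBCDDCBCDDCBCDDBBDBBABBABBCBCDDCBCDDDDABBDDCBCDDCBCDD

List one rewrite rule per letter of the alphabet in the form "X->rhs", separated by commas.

A->CBC, B->D, C->BB, D->ABB

  step 4 ⇒ step 5: BBDBBABBABBABBABBCBCDDABBABBBBDBBABBABB ⇒ D·D·ABB·D·D·CBC·D·D·CBC·D·D·CBC·D·D·CBC·D·D·BB·D·BB·ABB·ABB·CBC·D·D·CBC·D·D·D·D·ABB·D·D·CBC·D·D·CBC·D·D
    A ↦ CBC
    B ↦ D
    C ↦ BB
    D ↦ ABB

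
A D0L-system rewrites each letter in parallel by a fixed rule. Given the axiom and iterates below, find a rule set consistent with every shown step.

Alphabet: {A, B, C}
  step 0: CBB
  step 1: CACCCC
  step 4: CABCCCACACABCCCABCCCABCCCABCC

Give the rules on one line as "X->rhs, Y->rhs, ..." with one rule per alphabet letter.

  step 0 ⇒ step 1: CBB ⇒ CA·CC·CC
    B ↦ CC
    C ↦ CA
    A ↦ B  (constrained at step 1)

A->B, B->CC, C->CA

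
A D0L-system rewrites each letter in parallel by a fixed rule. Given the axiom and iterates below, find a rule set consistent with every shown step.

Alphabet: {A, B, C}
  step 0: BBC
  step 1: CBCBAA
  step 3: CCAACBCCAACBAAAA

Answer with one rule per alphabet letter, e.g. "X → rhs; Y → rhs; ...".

  step 0 ⇒ step 1: BBC ⇒ CB·CB·AA
    B ↦ CB
    C ↦ AA
    A ↦ C  (constrained at step 1)

A->C, B->CB, C->AA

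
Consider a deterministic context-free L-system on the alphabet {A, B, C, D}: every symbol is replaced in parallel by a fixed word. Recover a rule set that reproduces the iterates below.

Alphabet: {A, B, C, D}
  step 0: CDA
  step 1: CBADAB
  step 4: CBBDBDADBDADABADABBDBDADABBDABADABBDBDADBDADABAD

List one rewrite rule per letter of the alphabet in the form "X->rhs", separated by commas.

  step 0 ⇒ step 1: CDA ⇒ CB·AD·AB
    A ↦ AB
    C ↦ CB
    D ↦ AD
    B ↦ BD  (constrained at step 1)

A->AB, B->BD, C->CB, D->AD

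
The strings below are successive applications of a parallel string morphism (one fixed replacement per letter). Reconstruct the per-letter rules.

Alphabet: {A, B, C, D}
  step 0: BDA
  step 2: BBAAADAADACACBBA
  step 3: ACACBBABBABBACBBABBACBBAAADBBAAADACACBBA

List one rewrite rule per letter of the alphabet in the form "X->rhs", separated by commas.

A->BBA, B->AC, C->AAD, D->C

  step 2 ⇒ step 3: BBAAADAADACACBBA ⇒ AC·AC·BBA·BBA·BBA·C·BBA·BBA·C·BBA·AAD·BBA·AAD·AC·AC·BBA
    A ↦ BBA
    B ↦ AC
    C ↦ AAD
    D ↦ C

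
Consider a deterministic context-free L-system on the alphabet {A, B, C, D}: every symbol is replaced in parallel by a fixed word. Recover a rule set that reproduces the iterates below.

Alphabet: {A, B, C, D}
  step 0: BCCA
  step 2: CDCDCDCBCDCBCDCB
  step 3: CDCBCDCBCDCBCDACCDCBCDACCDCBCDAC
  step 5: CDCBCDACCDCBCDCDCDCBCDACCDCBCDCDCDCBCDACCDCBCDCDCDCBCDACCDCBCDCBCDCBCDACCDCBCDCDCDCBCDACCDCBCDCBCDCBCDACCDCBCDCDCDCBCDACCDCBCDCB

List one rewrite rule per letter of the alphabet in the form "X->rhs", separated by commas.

  step 2 ⇒ step 3: CDCDCDCBCDCBCDCB ⇒ CD·CB·CD·CB·CD·CB·CD·AC·CD·CB·CD·AC·CD·CB·CD·AC
    B ↦ AC
    C ↦ CD
    D ↦ CB
    A ↦ CD  (constrained at step 0)

A->CD, B->AC, C->CD, D->CB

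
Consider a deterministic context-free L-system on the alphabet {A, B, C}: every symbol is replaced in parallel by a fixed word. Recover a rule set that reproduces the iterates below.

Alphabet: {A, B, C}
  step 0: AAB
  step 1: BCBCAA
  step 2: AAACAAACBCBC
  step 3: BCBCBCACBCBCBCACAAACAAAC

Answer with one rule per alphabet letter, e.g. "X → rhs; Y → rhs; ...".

  step 2 ⇒ step 3: AAACAAACBCBC ⇒ BC·BC·BC·AC·BC·BC·BC·AC·AA·AC·AA·AC
    A ↦ BC
    B ↦ AA
    C ↦ AC

A->BC, B->AA, C->AC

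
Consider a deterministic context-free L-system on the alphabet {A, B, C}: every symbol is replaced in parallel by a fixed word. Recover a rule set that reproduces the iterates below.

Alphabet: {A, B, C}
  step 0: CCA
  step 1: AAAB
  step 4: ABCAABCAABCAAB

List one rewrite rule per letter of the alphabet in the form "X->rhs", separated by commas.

  step 0 ⇒ step 1: CCA ⇒ A·A·AB
    A ↦ AB
    C ↦ A
    B ↦ C  (constrained at step 1)

A->AB, B->C, C->A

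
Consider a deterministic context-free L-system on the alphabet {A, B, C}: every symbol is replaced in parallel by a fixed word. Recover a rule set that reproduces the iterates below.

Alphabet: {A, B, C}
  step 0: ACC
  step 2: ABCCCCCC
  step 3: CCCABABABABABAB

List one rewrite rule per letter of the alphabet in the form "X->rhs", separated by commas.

A->C, B->CC, C->AB

  step 2 ⇒ step 3: ABCCCCCC ⇒ C·CC·AB·AB·AB·AB·AB·AB
    A ↦ C
    B ↦ CC
    C ↦ AB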